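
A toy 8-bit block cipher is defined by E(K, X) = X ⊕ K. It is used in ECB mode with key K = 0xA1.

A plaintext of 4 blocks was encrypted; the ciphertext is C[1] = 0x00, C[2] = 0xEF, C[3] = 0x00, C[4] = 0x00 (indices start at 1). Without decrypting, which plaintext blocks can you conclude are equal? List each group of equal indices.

ECB encrypts each block independently with the same key, so equal ciphertext blocks imply equal plaintext blocks.
C[1] = C[3] = C[4] = 0x00, so P[1] = P[3] = P[4].

P[1] = P[3] = P[4]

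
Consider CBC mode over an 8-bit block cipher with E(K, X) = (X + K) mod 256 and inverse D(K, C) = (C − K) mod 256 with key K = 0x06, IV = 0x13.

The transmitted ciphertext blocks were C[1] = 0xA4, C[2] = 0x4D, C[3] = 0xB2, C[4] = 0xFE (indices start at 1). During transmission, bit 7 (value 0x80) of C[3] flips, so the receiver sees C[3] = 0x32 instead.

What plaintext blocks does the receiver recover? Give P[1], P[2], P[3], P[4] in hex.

CBC decryption: P_i = D(K, C_i) ⊕ C_{i−1}, with C_{0} = IV.
Only C[3] changed, to 0x32. In CBC, a change in C_i garbles P_i and flips the same bit in P_{i+1}. Decrypting the received ciphertext:
P[1]: D(K, 0xA4) = 0x9E; 0x9E ⊕ 0x13 = 0x8D.
P[2]: D(K, 0x4D) = 0x47; 0x47 ⊕ 0xA4 = 0xE3.
P[3]: D(K, 0x32) = 0x2C; 0x2C ⊕ 0x4D = 0x61.
P[4]: D(K, 0xFE) = 0xF8; 0xF8 ⊕ 0x32 = 0xCA.
Blocks that differ from the original plaintext: P[3], P[4].

P[1] = 0x8D, P[2] = 0xE3, P[3] = 0x61, P[4] = 0xCA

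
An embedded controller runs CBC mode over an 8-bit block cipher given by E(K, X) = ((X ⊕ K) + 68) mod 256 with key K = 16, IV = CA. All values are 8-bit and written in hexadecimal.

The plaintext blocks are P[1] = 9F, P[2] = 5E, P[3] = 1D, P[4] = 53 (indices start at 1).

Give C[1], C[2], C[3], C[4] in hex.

CBC encryption: C_i = E(K, P_i ⊕ C_{i−1}), with C_{0} = IV.
C[1]: P[1] ⊕ CA = 55; E(K, 55) = AB.
C[2]: P[2] ⊕ AB = F5; E(K, F5) = 4B.
C[3]: P[3] ⊕ 4B = 56; E(K, 56) = A8.
C[4]: P[4] ⊕ A8 = FB; E(K, FB) = 55.

C[1] = AB, C[2] = 4B, C[3] = A8, C[4] = 55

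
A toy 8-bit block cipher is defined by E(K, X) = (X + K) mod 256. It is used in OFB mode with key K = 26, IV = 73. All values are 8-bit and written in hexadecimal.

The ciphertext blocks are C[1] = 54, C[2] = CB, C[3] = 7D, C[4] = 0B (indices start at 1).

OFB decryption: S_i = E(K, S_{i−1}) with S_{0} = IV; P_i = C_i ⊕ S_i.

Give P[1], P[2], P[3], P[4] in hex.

P[1] = CD, P[2] = 74, P[3] = 98, P[4] = 00

P[1]: S = E(K, 73) = 99; 54 ⊕ 99 = CD.
P[2]: S = E(K, 99) = BF; CB ⊕ BF = 74.
P[3]: S = E(K, BF) = E5; 7D ⊕ E5 = 98.
P[4]: S = E(K, E5) = 0B; 0B ⊕ 0B = 00.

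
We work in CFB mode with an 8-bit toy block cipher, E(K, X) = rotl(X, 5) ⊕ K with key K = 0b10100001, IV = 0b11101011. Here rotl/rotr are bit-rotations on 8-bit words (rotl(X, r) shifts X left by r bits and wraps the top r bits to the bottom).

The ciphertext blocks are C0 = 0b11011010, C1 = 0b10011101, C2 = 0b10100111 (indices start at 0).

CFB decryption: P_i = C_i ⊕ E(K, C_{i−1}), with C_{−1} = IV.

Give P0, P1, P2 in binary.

P0 = 0b00000110, P1 = 0b01100111, P2 = 0b10110101

P0: E(K, 0b11101011) = 0b11011100; 0b11011010 ⊕ 0b11011100 = 0b00000110.
P1: E(K, 0b11011010) = 0b11111010; 0b10011101 ⊕ 0b11111010 = 0b01100111.
P2: E(K, 0b10011101) = 0b00010010; 0b10100111 ⊕ 0b00010010 = 0b10110101.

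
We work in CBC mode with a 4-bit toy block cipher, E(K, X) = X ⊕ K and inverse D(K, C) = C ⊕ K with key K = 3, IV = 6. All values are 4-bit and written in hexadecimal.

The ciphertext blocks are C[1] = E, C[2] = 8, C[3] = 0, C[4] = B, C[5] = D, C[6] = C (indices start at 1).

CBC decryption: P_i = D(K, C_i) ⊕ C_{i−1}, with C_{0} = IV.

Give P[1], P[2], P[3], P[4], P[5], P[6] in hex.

P[1] = B, P[2] = 5, P[3] = B, P[4] = 8, P[5] = 5, P[6] = 2

P[1]: D(K, E) = D; D ⊕ 6 = B.
P[2]: D(K, 8) = B; B ⊕ E = 5.
P[3]: D(K, 0) = 3; 3 ⊕ 8 = B.
P[4]: D(K, B) = 8; 8 ⊕ 0 = 8.
P[5]: D(K, D) = E; E ⊕ B = 5.
P[6]: D(K, C) = F; F ⊕ D = 2.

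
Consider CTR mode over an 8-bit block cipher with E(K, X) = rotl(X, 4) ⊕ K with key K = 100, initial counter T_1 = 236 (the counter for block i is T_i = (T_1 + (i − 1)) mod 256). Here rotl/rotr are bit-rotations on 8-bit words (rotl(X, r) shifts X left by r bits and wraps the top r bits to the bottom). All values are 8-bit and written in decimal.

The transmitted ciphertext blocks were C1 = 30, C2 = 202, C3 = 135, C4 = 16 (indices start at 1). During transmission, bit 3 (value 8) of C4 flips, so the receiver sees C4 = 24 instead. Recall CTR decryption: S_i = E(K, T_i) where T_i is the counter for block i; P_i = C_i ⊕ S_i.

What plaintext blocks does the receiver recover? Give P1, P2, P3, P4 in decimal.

Only C4 changed, to 24. In CTR, a change in C_i flips the same bit in P_i only; the keystream is unaffected. Decrypting the received ciphertext:
P1: T = 236, S = E(K, T) = 170; 30 ⊕ 170 = 180.
P2: T = 237, S = E(K, T) = 186; 202 ⊕ 186 = 112.
P3: T = 238, S = E(K, T) = 138; 135 ⊕ 138 = 13.
P4: T = 239, S = E(K, T) = 154; 24 ⊕ 154 = 130.
Blocks that differ from the original plaintext: P4.

P1 = 180, P2 = 112, P3 = 13, P4 = 130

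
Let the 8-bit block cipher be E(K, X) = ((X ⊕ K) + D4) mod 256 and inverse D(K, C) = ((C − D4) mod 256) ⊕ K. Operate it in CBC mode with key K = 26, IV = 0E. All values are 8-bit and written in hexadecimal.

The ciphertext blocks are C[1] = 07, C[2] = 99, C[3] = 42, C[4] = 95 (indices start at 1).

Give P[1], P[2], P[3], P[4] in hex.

CBC decryption: P_i = D(K, C_i) ⊕ C_{i−1}, with C_{0} = IV.
P[1]: D(K, 07) = 15; 15 ⊕ 0E = 1B.
P[2]: D(K, 99) = E3; E3 ⊕ 07 = E4.
P[3]: D(K, 42) = 48; 48 ⊕ 99 = D1.
P[4]: D(K, 95) = E7; E7 ⊕ 42 = A5.

P[1] = 1B, P[2] = E4, P[3] = D1, P[4] = A5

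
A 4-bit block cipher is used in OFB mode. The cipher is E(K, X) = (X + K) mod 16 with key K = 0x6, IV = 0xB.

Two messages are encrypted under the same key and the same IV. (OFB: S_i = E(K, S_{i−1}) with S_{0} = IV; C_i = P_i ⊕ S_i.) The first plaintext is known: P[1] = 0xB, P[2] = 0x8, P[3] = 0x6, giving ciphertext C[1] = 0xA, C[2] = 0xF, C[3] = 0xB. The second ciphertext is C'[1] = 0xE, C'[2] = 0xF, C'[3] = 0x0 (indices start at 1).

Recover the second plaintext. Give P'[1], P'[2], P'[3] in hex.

In OFB with a reused IV, both messages share the same keystream S_i, so C_i ⊕ C'_i = P_i ⊕ P'_i and thus P'_i = P_i ⊕ C_i ⊕ C'_i.
P'[1]: 0xB ⊕ 0xA ⊕ 0xE = 0xF.
P'[2]: 0x8 ⊕ 0xF ⊕ 0xF = 0x8.
P'[3]: 0x6 ⊕ 0xB ⊕ 0x0 = 0xD.

P'[1] = 0xF, P'[2] = 0x8, P'[3] = 0xD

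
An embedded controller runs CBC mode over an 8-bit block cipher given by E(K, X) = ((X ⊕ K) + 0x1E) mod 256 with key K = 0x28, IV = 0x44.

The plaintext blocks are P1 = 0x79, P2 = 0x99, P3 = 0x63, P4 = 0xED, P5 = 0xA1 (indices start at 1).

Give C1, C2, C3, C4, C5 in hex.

C1 = 0x33, C2 = 0xA0, C3 = 0x09, C4 = 0xEA, C5 = 0x81

CBC encryption: C_i = E(K, P_i ⊕ C_{i−1}), with C_{0} = IV.
C1: P1 ⊕ 0x44 = 0x3D; E(K, 0x3D) = 0x33.
C2: P2 ⊕ 0x33 = 0xAA; E(K, 0xAA) = 0xA0.
C3: P3 ⊕ 0xA0 = 0xC3; E(K, 0xC3) = 0x09.
C4: P4 ⊕ 0x09 = 0xE4; E(K, 0xE4) = 0xEA.
C5: P5 ⊕ 0xEA = 0x4B; E(K, 0x4B) = 0x81.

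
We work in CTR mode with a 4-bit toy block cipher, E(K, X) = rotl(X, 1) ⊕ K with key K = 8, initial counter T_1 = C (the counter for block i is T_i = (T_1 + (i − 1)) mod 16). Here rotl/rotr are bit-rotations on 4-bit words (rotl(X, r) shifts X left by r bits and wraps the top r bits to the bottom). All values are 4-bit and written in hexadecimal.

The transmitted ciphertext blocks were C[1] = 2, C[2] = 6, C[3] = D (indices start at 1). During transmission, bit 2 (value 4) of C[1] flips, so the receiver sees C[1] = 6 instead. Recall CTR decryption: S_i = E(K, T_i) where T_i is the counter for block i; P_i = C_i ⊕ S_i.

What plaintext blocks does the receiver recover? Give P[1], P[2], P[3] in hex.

Only C[1] changed, to 6. In CTR, a change in C_i flips the same bit in P_i only; the keystream is unaffected. Decrypting the received ciphertext:
P[1]: T = C, S = E(K, T) = 1; 6 ⊕ 1 = 7.
P[2]: T = D, S = E(K, T) = 3; 6 ⊕ 3 = 5.
P[3]: T = E, S = E(K, T) = 5; D ⊕ 5 = 8.
Blocks that differ from the original plaintext: P[1].

P[1] = 7, P[2] = 5, P[3] = 8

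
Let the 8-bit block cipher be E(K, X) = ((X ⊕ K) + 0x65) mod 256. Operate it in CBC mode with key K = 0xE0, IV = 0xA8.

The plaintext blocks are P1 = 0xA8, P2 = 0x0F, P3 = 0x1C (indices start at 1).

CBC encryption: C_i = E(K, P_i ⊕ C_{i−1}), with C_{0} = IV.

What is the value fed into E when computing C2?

0x4A

C1: P1 ⊕ 0xA8 = 0x00; E(K, 0x00) = 0x45.
C2: P2 ⊕ 0x45 = 0x4A; E(K, 0x4A) = 0x0F.
So the input to E for block 2 is 0x4A.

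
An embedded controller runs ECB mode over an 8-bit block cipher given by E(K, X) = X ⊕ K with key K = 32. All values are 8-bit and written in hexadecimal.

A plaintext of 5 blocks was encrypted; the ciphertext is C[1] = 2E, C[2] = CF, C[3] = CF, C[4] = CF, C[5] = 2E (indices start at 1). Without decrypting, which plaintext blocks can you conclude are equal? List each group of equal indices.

ECB encrypts each block independently with the same key, so equal ciphertext blocks imply equal plaintext blocks.
C[1] = C[5] = 2E, so P[1] = P[5].
C[2] = C[3] = C[4] = CF, so P[2] = P[3] = P[4].

P[1] = P[5]; P[2] = P[3] = P[4]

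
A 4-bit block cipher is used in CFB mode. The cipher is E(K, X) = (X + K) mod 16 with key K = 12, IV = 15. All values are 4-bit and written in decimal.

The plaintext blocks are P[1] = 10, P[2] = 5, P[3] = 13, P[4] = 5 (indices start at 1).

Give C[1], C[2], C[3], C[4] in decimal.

CFB encryption: C_i = P_i ⊕ E(K, C_{i−1}), with C_{0} = IV.
C[1]: E(K, 15) = 11; 10 ⊕ 11 = 1.
C[2]: E(K, 1) = 13; 5 ⊕ 13 = 8.
C[3]: E(K, 8) = 4; 13 ⊕ 4 = 9.
C[4]: E(K, 9) = 5; 5 ⊕ 5 = 0.

C[1] = 1, C[2] = 8, C[3] = 9, C[4] = 0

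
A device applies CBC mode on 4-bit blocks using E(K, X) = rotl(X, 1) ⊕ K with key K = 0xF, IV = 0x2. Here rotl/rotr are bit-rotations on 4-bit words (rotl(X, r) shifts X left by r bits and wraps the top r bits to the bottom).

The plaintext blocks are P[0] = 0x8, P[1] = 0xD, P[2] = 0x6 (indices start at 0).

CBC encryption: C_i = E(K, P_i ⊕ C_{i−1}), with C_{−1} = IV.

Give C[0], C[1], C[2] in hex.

C[0]: P[0] ⊕ 0x2 = 0xA; E(K, 0xA) = 0xA.
C[1]: P[1] ⊕ 0xA = 0x7; E(K, 0x7) = 0x1.
C[2]: P[2] ⊕ 0x1 = 0x7; E(K, 0x7) = 0x1.

C[0] = 0xA, C[1] = 0x1, C[2] = 0x1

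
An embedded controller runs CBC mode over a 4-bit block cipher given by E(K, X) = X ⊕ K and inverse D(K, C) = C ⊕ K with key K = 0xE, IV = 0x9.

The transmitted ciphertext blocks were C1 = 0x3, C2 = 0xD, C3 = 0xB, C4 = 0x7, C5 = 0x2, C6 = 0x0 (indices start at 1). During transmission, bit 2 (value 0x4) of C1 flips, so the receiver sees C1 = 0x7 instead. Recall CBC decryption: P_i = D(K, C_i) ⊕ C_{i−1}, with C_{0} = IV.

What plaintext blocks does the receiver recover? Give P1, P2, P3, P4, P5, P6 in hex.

Only C1 changed, to 0x7. In CBC, a change in C_i garbles P_i and flips the same bit in P_{i+1}. Decrypting the received ciphertext:
P1: D(K, 0x7) = 0x9; 0x9 ⊕ 0x9 = 0x0.
P2: D(K, 0xD) = 0x3; 0x3 ⊕ 0x7 = 0x4.
P3: D(K, 0xB) = 0x5; 0x5 ⊕ 0xD = 0x8.
P4: D(K, 0x7) = 0x9; 0x9 ⊕ 0xB = 0x2.
P5: D(K, 0x2) = 0xC; 0xC ⊕ 0x7 = 0xB.
P6: D(K, 0x0) = 0xE; 0xE ⊕ 0x2 = 0xC.
Blocks that differ from the original plaintext: P1, P2.

P1 = 0x0, P2 = 0x4, P3 = 0x8, P4 = 0x2, P5 = 0xB, P6 = 0xC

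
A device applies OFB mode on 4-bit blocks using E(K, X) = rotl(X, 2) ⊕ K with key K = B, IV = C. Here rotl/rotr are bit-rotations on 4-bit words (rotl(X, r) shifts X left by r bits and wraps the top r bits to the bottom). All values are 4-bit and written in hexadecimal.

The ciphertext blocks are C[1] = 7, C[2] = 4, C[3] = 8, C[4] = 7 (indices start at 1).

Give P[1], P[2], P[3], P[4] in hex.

P[1] = F, P[2] = D, P[3] = 5, P[4] = B

OFB decryption: S_i = E(K, S_{i−1}) with S_{0} = IV; P_i = C_i ⊕ S_i.
P[1]: S = E(K, C) = 8; 7 ⊕ 8 = F.
P[2]: S = E(K, 8) = 9; 4 ⊕ 9 = D.
P[3]: S = E(K, 9) = D; 8 ⊕ D = 5.
P[4]: S = E(K, D) = C; 7 ⊕ C = B.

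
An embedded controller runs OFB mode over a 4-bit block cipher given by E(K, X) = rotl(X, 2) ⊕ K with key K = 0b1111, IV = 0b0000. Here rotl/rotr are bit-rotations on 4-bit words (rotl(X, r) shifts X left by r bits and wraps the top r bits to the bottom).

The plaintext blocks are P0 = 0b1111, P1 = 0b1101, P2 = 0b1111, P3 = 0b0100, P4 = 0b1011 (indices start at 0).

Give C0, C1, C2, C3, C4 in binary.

OFB encryption: S_i = E(K, S_{i−1}) with S_{−1} = IV; C_i = P_i ⊕ S_i.
C0: S = E(K, 0b0000) = 0b1111; 0b1111 ⊕ 0b1111 = 0b0000.
C1: S = E(K, 0b1111) = 0b0000; 0b1101 ⊕ 0b0000 = 0b1101.
C2: S = E(K, 0b0000) = 0b1111; 0b1111 ⊕ 0b1111 = 0b0000.
C3: S = E(K, 0b1111) = 0b0000; 0b0100 ⊕ 0b0000 = 0b0100.
C4: S = E(K, 0b0000) = 0b1111; 0b1011 ⊕ 0b1111 = 0b0100.

C0 = 0b0000, C1 = 0b1101, C2 = 0b0000, C3 = 0b0100, C4 = 0b0100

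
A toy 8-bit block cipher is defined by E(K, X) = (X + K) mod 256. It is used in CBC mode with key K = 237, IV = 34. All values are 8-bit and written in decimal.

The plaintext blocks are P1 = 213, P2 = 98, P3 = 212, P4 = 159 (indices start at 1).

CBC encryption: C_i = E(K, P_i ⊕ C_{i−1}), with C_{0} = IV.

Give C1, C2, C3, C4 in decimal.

C1: P1 ⊕ 34 = 247; E(K, 247) = 228.
C2: P2 ⊕ 228 = 134; E(K, 134) = 115.
C3: P3 ⊕ 115 = 167; E(K, 167) = 148.
C4: P4 ⊕ 148 = 11; E(K, 11) = 248.

C1 = 228, C2 = 115, C3 = 148, C4 = 248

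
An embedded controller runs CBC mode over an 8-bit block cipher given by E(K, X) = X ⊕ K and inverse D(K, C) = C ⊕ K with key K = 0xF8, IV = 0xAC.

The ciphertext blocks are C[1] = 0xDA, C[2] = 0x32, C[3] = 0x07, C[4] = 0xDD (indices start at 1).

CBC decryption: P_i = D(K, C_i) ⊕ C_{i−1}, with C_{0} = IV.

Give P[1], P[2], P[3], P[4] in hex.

P[1] = 0x8E, P[2] = 0x10, P[3] = 0xCD, P[4] = 0x22

P[1]: D(K, 0xDA) = 0x22; 0x22 ⊕ 0xAC = 0x8E.
P[2]: D(K, 0x32) = 0xCA; 0xCA ⊕ 0xDA = 0x10.
P[3]: D(K, 0x07) = 0xFF; 0xFF ⊕ 0x32 = 0xCD.
P[4]: D(K, 0xDD) = 0x25; 0x25 ⊕ 0x07 = 0x22.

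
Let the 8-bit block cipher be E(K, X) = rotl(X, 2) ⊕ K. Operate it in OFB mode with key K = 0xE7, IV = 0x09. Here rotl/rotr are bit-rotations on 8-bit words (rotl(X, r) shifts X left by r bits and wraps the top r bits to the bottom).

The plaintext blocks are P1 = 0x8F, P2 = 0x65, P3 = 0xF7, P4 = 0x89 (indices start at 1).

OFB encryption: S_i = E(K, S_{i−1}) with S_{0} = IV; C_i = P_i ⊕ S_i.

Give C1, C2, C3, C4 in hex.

C1: S = E(K, 0x09) = 0xC3; 0x8F ⊕ 0xC3 = 0x4C.
C2: S = E(K, 0xC3) = 0xE8; 0x65 ⊕ 0xE8 = 0x8D.
C3: S = E(K, 0xE8) = 0x44; 0xF7 ⊕ 0x44 = 0xB3.
C4: S = E(K, 0x44) = 0xF6; 0x89 ⊕ 0xF6 = 0x7F.

C1 = 0x4C, C2 = 0x8D, C3 = 0xB3, C4 = 0x7F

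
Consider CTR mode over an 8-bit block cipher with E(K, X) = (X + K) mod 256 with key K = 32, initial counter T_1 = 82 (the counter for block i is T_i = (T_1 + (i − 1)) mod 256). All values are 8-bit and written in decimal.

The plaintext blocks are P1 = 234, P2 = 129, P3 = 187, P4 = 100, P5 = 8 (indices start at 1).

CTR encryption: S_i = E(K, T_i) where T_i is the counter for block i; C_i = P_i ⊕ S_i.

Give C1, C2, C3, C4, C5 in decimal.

C1: T = 82, S = E(K, T) = 114; 234 ⊕ 114 = 152.
C2: T = 83, S = E(K, T) = 115; 129 ⊕ 115 = 242.
C3: T = 84, S = E(K, T) = 116; 187 ⊕ 116 = 207.
C4: T = 85, S = E(K, T) = 117; 100 ⊕ 117 = 17.
C5: T = 86, S = E(K, T) = 118; 8 ⊕ 118 = 126.

C1 = 152, C2 = 242, C3 = 207, C4 = 17, C5 = 126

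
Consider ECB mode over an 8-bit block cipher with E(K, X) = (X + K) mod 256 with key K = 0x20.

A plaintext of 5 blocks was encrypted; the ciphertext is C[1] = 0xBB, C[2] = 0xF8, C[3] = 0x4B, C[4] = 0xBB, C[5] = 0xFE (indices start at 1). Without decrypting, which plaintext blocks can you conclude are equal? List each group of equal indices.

P[1] = P[4]

ECB encrypts each block independently with the same key, so equal ciphertext blocks imply equal plaintext blocks.
C[1] = C[4] = 0xBB, so P[1] = P[4].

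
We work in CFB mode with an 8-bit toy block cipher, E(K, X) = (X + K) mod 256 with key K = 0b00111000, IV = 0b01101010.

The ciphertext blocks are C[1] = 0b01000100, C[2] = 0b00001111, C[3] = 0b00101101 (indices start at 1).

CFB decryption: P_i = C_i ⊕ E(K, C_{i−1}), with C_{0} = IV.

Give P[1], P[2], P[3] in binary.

P[1] = 0b11100110, P[2] = 0b01110011, P[3] = 0b01101010

P[1]: E(K, 0b01101010) = 0b10100010; 0b01000100 ⊕ 0b10100010 = 0b11100110.
P[2]: E(K, 0b01000100) = 0b01111100; 0b00001111 ⊕ 0b01111100 = 0b01110011.
P[3]: E(K, 0b00001111) = 0b01000111; 0b00101101 ⊕ 0b01000111 = 0b01101010.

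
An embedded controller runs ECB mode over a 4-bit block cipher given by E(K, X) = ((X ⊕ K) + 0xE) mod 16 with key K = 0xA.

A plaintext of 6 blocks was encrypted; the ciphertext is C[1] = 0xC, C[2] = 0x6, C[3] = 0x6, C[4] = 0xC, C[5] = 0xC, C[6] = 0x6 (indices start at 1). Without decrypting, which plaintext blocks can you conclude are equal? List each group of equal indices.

ECB encrypts each block independently with the same key, so equal ciphertext blocks imply equal plaintext blocks.
C[1] = C[4] = C[5] = 0xC, so P[1] = P[4] = P[5].
C[2] = C[3] = C[6] = 0x6, so P[2] = P[3] = P[6].

P[1] = P[4] = P[5]; P[2] = P[3] = P[6]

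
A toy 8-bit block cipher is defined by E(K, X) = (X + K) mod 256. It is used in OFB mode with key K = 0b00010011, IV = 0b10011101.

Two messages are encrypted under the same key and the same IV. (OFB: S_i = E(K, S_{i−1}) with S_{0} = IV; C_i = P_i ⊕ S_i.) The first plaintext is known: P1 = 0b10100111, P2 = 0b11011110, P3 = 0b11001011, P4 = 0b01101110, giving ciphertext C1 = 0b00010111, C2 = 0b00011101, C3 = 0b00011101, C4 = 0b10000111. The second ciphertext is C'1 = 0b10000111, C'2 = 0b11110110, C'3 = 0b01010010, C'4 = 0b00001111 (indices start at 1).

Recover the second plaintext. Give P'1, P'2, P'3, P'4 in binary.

In OFB with a reused IV, both messages share the same keystream S_i, so C_i ⊕ C'_i = P_i ⊕ P'_i and thus P'_i = P_i ⊕ C_i ⊕ C'_i.
P'1: 0b10100111 ⊕ 0b00010111 ⊕ 0b10000111 = 0b00110111.
P'2: 0b11011110 ⊕ 0b00011101 ⊕ 0b11110110 = 0b00110101.
P'3: 0b11001011 ⊕ 0b00011101 ⊕ 0b01010010 = 0b10000100.
P'4: 0b01101110 ⊕ 0b10000111 ⊕ 0b00001111 = 0b11100110.

P'1 = 0b00110111, P'2 = 0b00110101, P'3 = 0b10000100, P'4 = 0b11100110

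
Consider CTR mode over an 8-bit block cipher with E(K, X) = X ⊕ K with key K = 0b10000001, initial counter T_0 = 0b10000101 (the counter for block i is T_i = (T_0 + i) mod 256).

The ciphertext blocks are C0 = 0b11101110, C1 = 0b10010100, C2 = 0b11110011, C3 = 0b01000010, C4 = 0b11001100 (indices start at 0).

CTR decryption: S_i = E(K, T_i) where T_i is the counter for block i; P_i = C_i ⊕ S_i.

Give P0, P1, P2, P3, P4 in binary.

P0: T = 0b10000101, S = E(K, T) = 0b00000100; 0b11101110 ⊕ 0b00000100 = 0b11101010.
P1: T = 0b10000110, S = E(K, T) = 0b00000111; 0b10010100 ⊕ 0b00000111 = 0b10010011.
P2: T = 0b10000111, S = E(K, T) = 0b00000110; 0b11110011 ⊕ 0b00000110 = 0b11110101.
P3: T = 0b10001000, S = E(K, T) = 0b00001001; 0b01000010 ⊕ 0b00001001 = 0b01001011.
P4: T = 0b10001001, S = E(K, T) = 0b00001000; 0b11001100 ⊕ 0b00001000 = 0b11000100.

P0 = 0b11101010, P1 = 0b10010011, P2 = 0b11110101, P3 = 0b01001011, P4 = 0b11000100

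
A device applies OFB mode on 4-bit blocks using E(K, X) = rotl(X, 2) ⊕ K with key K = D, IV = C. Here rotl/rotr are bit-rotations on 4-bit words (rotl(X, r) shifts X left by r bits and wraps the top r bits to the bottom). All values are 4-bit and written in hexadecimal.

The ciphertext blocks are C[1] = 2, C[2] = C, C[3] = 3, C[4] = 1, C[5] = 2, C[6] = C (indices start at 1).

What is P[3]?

OFB decryption: S_i = E(K, S_{i−1}) with S_{0} = IV; P_i = C_i ⊕ S_i.
P[1]: S = E(K, C) = E; 2 ⊕ E = C.
P[2]: S = E(K, E) = 6; C ⊕ 6 = A.
P[3]: S = E(K, 6) = 4; 3 ⊕ 4 = 7.

P[3] = 7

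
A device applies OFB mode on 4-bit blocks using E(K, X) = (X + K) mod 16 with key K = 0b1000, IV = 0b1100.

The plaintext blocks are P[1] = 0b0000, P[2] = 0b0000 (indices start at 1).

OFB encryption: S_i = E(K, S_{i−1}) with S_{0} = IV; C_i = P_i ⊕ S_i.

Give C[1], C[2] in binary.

C[1]: S = E(K, 0b1100) = 0b0100; 0b0000 ⊕ 0b0100 = 0b0100.
C[2]: S = E(K, 0b0100) = 0b1100; 0b0000 ⊕ 0b1100 = 0b1100.

C[1] = 0b0100, C[2] = 0b1100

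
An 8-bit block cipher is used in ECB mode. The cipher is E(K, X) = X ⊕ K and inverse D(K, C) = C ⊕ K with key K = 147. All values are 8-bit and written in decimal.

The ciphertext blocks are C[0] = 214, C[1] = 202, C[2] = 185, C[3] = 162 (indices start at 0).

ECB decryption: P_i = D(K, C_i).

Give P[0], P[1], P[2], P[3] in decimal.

P[0]: D(K, 214) = 69.
P[1]: D(K, 202) = 89.
P[2]: D(K, 185) = 42.
P[3]: D(K, 162) = 49.

P[0] = 69, P[1] = 89, P[2] = 42, P[3] = 49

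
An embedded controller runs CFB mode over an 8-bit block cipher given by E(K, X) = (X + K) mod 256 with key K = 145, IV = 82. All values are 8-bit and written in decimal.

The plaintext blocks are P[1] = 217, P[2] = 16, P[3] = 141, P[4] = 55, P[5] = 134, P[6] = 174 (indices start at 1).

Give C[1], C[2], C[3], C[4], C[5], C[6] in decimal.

CFB encryption: C_i = P_i ⊕ E(K, C_{i−1}), with C_{0} = IV.
C[1]: E(K, 82) = 227; 217 ⊕ 227 = 58.
C[2]: E(K, 58) = 203; 16 ⊕ 203 = 219.
C[3]: E(K, 219) = 108; 141 ⊕ 108 = 225.
C[4]: E(K, 225) = 114; 55 ⊕ 114 = 69.
C[5]: E(K, 69) = 214; 134 ⊕ 214 = 80.
C[6]: E(K, 80) = 225; 174 ⊕ 225 = 79.

C[1] = 58, C[2] = 219, C[3] = 225, C[4] = 69, C[5] = 80, C[6] = 79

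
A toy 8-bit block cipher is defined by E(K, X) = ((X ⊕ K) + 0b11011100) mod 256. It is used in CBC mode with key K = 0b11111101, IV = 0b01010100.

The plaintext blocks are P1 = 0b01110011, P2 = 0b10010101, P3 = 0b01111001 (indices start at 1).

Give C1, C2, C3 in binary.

C1 = 0b10110110, C2 = 0b10111010, C3 = 0b00011010

CBC encryption: C_i = E(K, P_i ⊕ C_{i−1}), with C_{0} = IV.
C1: P1 ⊕ 0b01010100 = 0b00100111; E(K, 0b00100111) = 0b10110110.
C2: P2 ⊕ 0b10110110 = 0b00100011; E(K, 0b00100011) = 0b10111010.
C3: P3 ⊕ 0b10111010 = 0b11000011; E(K, 0b11000011) = 0b00011010.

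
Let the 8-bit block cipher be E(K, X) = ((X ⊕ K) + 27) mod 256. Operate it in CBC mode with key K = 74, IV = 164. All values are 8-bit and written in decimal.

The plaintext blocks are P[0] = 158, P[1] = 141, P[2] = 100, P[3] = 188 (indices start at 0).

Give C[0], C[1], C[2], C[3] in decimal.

CBC encryption: C_i = E(K, P_i ⊕ C_{i−1}), with C_{−1} = IV.
C[0]: P[0] ⊕ 164 = 58; E(K, 58) = 139.
C[1]: P[1] ⊕ 139 = 6; E(K, 6) = 103.
C[2]: P[2] ⊕ 103 = 3; E(K, 3) = 100.
C[3]: P[3] ⊕ 100 = 216; E(K, 216) = 173.

C[0] = 139, C[1] = 103, C[2] = 100, C[3] = 173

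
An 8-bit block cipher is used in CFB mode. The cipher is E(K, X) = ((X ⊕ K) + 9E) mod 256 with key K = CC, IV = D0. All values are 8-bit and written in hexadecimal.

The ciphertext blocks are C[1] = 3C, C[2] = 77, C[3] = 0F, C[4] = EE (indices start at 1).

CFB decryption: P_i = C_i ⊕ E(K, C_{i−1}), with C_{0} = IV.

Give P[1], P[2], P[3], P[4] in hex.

P[1]: E(K, D0) = BA; 3C ⊕ BA = 86.
P[2]: E(K, 3C) = 8E; 77 ⊕ 8E = F9.
P[3]: E(K, 77) = 59; 0F ⊕ 59 = 56.
P[4]: E(K, 0F) = 61; EE ⊕ 61 = 8F.

P[1] = 86, P[2] = F9, P[3] = 56, P[4] = 8F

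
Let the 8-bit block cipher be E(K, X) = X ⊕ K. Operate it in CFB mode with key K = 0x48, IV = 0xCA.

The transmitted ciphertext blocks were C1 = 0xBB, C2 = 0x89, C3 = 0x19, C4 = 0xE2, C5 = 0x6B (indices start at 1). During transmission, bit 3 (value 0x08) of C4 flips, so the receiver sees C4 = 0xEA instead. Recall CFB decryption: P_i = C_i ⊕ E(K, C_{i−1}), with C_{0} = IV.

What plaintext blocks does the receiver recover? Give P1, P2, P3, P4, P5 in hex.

Only C4 changed, to 0xEA. In CFB, a change in C_i flips the same bit in P_i and garbles P_{i+1}. Decrypting the received ciphertext:
P1: E(K, 0xCA) = 0x82; 0xBB ⊕ 0x82 = 0x39.
P2: E(K, 0xBB) = 0xF3; 0x89 ⊕ 0xF3 = 0x7A.
P3: E(K, 0x89) = 0xC1; 0x19 ⊕ 0xC1 = 0xD8.
P4: E(K, 0x19) = 0x51; 0xEA ⊕ 0x51 = 0xBB.
P5: E(K, 0xEA) = 0xA2; 0x6B ⊕ 0xA2 = 0xC9.
Blocks that differ from the original plaintext: P4, P5.

P1 = 0x39, P2 = 0x7A, P3 = 0xD8, P4 = 0xBB, P5 = 0xC9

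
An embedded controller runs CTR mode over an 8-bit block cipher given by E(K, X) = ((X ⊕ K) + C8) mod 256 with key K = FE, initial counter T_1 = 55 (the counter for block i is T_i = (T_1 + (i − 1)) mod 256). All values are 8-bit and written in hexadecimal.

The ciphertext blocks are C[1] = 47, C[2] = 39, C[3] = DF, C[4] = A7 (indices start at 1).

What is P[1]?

P[1] = 34

CTR decryption: S_i = E(K, T_i) where T_i is the counter for block i; P_i = C_i ⊕ S_i.
P[1]: T = 55, S = E(K, T) = 73; 47 ⊕ 73 = 34.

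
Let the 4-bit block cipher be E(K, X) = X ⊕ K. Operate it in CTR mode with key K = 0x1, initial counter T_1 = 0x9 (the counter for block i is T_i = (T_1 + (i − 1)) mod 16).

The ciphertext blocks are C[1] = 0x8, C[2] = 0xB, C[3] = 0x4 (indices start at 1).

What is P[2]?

CTR decryption: S_i = E(K, T_i) where T_i is the counter for block i; P_i = C_i ⊕ S_i.
P[2]: T = 0xA, S = E(K, T) = 0xB; 0xB ⊕ 0xB = 0x0.

P[2] = 0x0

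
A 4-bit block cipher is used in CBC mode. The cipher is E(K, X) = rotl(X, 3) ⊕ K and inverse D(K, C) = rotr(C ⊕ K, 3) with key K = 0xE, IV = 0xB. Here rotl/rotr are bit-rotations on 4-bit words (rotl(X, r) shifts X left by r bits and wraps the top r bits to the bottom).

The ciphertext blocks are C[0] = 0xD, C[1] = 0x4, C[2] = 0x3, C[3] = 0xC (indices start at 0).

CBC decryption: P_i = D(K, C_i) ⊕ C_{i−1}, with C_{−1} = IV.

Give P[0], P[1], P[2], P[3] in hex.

P[0] = 0xD, P[1] = 0x8, P[2] = 0xF, P[3] = 0x7

P[0]: D(K, 0xD) = 0x6; 0x6 ⊕ 0xB = 0xD.
P[1]: D(K, 0x4) = 0x5; 0x5 ⊕ 0xD = 0x8.
P[2]: D(K, 0x3) = 0xB; 0xB ⊕ 0x4 = 0xF.
P[3]: D(K, 0xC) = 0x4; 0x4 ⊕ 0x3 = 0x7.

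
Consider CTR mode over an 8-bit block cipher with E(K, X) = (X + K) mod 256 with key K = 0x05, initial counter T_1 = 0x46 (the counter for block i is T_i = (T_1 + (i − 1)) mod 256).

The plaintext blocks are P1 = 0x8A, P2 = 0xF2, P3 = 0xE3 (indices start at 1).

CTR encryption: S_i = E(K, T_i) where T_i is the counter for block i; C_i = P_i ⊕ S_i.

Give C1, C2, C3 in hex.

C1 = 0xC1, C2 = 0xBE, C3 = 0xAE

C1: T = 0x46, S = E(K, T) = 0x4B; 0x8A ⊕ 0x4B = 0xC1.
C2: T = 0x47, S = E(K, T) = 0x4C; 0xF2 ⊕ 0x4C = 0xBE.
C3: T = 0x48, S = E(K, T) = 0x4D; 0xE3 ⊕ 0x4D = 0xAE.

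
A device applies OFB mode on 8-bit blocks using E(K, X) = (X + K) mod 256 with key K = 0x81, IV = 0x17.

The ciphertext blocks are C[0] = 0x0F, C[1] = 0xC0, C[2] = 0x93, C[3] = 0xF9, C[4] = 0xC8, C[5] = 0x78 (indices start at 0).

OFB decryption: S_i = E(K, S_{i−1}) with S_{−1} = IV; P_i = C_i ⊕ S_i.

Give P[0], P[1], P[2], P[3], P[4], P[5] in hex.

P[0]: S = E(K, 0x17) = 0x98; 0x0F ⊕ 0x98 = 0x97.
P[1]: S = E(K, 0x98) = 0x19; 0xC0 ⊕ 0x19 = 0xD9.
P[2]: S = E(K, 0x19) = 0x9A; 0x93 ⊕ 0x9A = 0x09.
P[3]: S = E(K, 0x9A) = 0x1B; 0xF9 ⊕ 0x1B = 0xE2.
P[4]: S = E(K, 0x1B) = 0x9C; 0xC8 ⊕ 0x9C = 0x54.
P[5]: S = E(K, 0x9C) = 0x1D; 0x78 ⊕ 0x1D = 0x65.

P[0] = 0x97, P[1] = 0xD9, P[2] = 0x09, P[3] = 0xE2, P[4] = 0x54, P[5] = 0x65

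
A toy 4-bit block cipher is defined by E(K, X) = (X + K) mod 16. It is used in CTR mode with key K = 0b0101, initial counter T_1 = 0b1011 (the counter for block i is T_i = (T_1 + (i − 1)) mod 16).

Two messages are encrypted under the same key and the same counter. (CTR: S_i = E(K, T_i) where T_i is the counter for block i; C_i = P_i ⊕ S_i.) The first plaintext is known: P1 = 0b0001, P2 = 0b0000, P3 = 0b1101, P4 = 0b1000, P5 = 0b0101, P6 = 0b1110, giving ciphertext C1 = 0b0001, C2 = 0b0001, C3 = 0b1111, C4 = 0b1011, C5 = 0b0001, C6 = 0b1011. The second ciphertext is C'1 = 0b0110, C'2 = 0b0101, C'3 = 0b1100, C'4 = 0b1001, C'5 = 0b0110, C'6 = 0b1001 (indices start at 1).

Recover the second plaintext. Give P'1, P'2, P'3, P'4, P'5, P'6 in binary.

P'1 = 0b0110, P'2 = 0b0100, P'3 = 0b1110, P'4 = 0b1010, P'5 = 0b0010, P'6 = 0b1100

In CTR with a reused counter, both messages share the same keystream S_i, so C_i ⊕ C'_i = P_i ⊕ P'_i and thus P'_i = P_i ⊕ C_i ⊕ C'_i.
P'1: 0b0001 ⊕ 0b0001 ⊕ 0b0110 = 0b0110.
P'2: 0b0000 ⊕ 0b0001 ⊕ 0b0101 = 0b0100.
P'3: 0b1101 ⊕ 0b1111 ⊕ 0b1100 = 0b1110.
P'4: 0b1000 ⊕ 0b1011 ⊕ 0b1001 = 0b1010.
P'5: 0b0101 ⊕ 0b0001 ⊕ 0b0110 = 0b0010.
P'6: 0b1110 ⊕ 0b1011 ⊕ 0b1001 = 0b1100.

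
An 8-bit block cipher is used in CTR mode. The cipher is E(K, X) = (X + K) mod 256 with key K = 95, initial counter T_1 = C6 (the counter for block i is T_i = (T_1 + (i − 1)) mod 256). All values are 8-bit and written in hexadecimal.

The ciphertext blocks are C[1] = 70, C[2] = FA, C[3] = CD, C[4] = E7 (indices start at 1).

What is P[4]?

P[4] = B9

CTR decryption: S_i = E(K, T_i) where T_i is the counter for block i; P_i = C_i ⊕ S_i.
P[4]: T = C9, S = E(K, T) = 5E; E7 ⊕ 5E = B9.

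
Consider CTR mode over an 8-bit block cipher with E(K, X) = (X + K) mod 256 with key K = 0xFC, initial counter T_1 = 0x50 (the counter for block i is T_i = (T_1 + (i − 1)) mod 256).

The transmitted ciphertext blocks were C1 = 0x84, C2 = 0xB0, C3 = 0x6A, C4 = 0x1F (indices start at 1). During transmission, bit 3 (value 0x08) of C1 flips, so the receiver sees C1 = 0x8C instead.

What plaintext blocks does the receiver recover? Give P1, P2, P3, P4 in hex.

CTR decryption: S_i = E(K, T_i) where T_i is the counter for block i; P_i = C_i ⊕ S_i.
Only C1 changed, to 0x8C. In CTR, a change in C_i flips the same bit in P_i only; the keystream is unaffected. Decrypting the received ciphertext:
P1: T = 0x50, S = E(K, T) = 0x4C; 0x8C ⊕ 0x4C = 0xC0.
P2: T = 0x51, S = E(K, T) = 0x4D; 0xB0 ⊕ 0x4D = 0xFD.
P3: T = 0x52, S = E(K, T) = 0x4E; 0x6A ⊕ 0x4E = 0x24.
P4: T = 0x53, S = E(K, T) = 0x4F; 0x1F ⊕ 0x4F = 0x50.
Blocks that differ from the original plaintext: P1.

P1 = 0xC0, P2 = 0xFD, P3 = 0x24, P4 = 0x50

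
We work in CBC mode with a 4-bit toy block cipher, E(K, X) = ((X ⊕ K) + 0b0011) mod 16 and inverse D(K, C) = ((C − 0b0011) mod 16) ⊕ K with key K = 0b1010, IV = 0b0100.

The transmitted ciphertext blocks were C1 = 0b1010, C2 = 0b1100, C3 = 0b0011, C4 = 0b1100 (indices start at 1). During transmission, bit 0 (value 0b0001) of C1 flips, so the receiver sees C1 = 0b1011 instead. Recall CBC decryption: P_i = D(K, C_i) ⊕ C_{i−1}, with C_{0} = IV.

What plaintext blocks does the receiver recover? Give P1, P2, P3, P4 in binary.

Only C1 changed, to 0b1011. In CBC, a change in C_i garbles P_i and flips the same bit in P_{i+1}. Decrypting the received ciphertext:
P1: D(K, 0b1011) = 0b0010; 0b0010 ⊕ 0b0100 = 0b0110.
P2: D(K, 0b1100) = 0b0011; 0b0011 ⊕ 0b1011 = 0b1000.
P3: D(K, 0b0011) = 0b1010; 0b1010 ⊕ 0b1100 = 0b0110.
P4: D(K, 0b1100) = 0b0011; 0b0011 ⊕ 0b0011 = 0b0000.
Blocks that differ from the original plaintext: P1, P2.

P1 = 0b0110, P2 = 0b1000, P3 = 0b0110, P4 = 0b0000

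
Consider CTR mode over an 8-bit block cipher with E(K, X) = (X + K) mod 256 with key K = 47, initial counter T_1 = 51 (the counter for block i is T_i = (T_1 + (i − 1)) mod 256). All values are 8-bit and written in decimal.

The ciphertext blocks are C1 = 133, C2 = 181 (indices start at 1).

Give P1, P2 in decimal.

P1 = 231, P2 = 214

CTR decryption: S_i = E(K, T_i) where T_i is the counter for block i; P_i = C_i ⊕ S_i.
P1: T = 51, S = E(K, T) = 98; 133 ⊕ 98 = 231.
P2: T = 52, S = E(K, T) = 99; 181 ⊕ 99 = 214.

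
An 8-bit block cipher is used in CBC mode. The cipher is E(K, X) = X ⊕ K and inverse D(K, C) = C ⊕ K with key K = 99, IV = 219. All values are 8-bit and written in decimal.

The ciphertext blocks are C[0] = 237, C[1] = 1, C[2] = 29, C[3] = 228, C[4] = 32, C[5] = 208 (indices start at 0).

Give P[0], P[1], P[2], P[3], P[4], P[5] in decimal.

P[0] = 85, P[1] = 143, P[2] = 127, P[3] = 154, P[4] = 167, P[5] = 147

CBC decryption: P_i = D(K, C_i) ⊕ C_{i−1}, with C_{−1} = IV.
P[0]: D(K, 237) = 142; 142 ⊕ 219 = 85.
P[1]: D(K, 1) = 98; 98 ⊕ 237 = 143.
P[2]: D(K, 29) = 126; 126 ⊕ 1 = 127.
P[3]: D(K, 228) = 135; 135 ⊕ 29 = 154.
P[4]: D(K, 32) = 67; 67 ⊕ 228 = 167.
P[5]: D(K, 208) = 179; 179 ⊕ 32 = 147.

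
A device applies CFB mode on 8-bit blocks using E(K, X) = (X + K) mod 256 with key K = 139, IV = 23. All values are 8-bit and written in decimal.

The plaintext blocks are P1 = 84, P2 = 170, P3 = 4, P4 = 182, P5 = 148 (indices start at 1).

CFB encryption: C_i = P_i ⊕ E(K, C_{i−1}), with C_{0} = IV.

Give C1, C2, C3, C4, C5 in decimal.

C1 = 246, C2 = 43, C3 = 178, C4 = 139, C5 = 130

C1: E(K, 23) = 162; 84 ⊕ 162 = 246.
C2: E(K, 246) = 129; 170 ⊕ 129 = 43.
C3: E(K, 43) = 182; 4 ⊕ 182 = 178.
C4: E(K, 178) = 61; 182 ⊕ 61 = 139.
C5: E(K, 139) = 22; 148 ⊕ 22 = 130.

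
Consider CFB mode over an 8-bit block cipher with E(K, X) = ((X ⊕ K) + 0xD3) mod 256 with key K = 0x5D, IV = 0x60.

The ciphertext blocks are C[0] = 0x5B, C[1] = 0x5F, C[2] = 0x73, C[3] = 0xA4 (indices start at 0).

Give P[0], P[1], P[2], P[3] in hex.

P[0] = 0x4B, P[1] = 0x86, P[2] = 0xA6, P[3] = 0xA5

CFB decryption: P_i = C_i ⊕ E(K, C_{i−1}), with C_{−1} = IV.
P[0]: E(K, 0x60) = 0x10; 0x5B ⊕ 0x10 = 0x4B.
P[1]: E(K, 0x5B) = 0xD9; 0x5F ⊕ 0xD9 = 0x86.
P[2]: E(K, 0x5F) = 0xD5; 0x73 ⊕ 0xD5 = 0xA6.
P[3]: E(K, 0x73) = 0x01; 0xA4 ⊕ 0x01 = 0xA5.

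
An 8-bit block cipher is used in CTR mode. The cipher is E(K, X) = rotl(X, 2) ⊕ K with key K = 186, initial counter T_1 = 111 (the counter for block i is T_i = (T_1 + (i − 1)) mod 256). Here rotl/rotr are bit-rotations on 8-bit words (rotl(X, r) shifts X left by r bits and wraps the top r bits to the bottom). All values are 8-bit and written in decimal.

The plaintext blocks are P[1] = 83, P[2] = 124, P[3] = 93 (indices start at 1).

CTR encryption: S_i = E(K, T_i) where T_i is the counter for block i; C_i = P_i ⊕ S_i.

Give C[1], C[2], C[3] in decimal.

C[1]: T = 111, S = E(K, T) = 7; 83 ⊕ 7 = 84.
C[2]: T = 112, S = E(K, T) = 123; 124 ⊕ 123 = 7.
C[3]: T = 113, S = E(K, T) = 127; 93 ⊕ 127 = 34.

C[1] = 84, C[2] = 7, C[3] = 34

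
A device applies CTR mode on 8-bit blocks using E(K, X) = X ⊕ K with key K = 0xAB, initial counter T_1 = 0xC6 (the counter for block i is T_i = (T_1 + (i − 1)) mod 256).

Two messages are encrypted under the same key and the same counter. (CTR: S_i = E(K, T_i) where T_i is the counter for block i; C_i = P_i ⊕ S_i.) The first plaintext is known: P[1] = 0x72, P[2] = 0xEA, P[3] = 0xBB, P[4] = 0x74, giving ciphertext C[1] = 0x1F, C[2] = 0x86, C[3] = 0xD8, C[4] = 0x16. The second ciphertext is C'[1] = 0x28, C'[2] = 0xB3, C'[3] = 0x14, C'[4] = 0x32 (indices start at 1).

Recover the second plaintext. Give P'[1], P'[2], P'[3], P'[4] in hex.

In CTR with a reused counter, both messages share the same keystream S_i, so C_i ⊕ C'_i = P_i ⊕ P'_i and thus P'_i = P_i ⊕ C_i ⊕ C'_i.
P'[1]: 0x72 ⊕ 0x1F ⊕ 0x28 = 0x45.
P'[2]: 0xEA ⊕ 0x86 ⊕ 0xB3 = 0xDF.
P'[3]: 0xBB ⊕ 0xD8 ⊕ 0x14 = 0x77.
P'[4]: 0x74 ⊕ 0x16 ⊕ 0x32 = 0x50.

P'[1] = 0x45, P'[2] = 0xDF, P'[3] = 0x77, P'[4] = 0x50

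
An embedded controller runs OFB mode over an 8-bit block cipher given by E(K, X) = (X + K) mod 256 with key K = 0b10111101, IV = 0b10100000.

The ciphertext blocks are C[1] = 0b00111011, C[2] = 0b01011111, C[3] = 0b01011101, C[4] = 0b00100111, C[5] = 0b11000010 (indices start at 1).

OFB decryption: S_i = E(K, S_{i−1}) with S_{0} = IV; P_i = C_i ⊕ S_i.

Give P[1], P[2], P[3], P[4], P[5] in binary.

P[1]: S = E(K, 0b10100000) = 0b01011101; 0b00111011 ⊕ 0b01011101 = 0b01100110.
P[2]: S = E(K, 0b01011101) = 0b00011010; 0b01011111 ⊕ 0b00011010 = 0b01000101.
P[3]: S = E(K, 0b00011010) = 0b11010111; 0b01011101 ⊕ 0b11010111 = 0b10001010.
P[4]: S = E(K, 0b11010111) = 0b10010100; 0b00100111 ⊕ 0b10010100 = 0b10110011.
P[5]: S = E(K, 0b10010100) = 0b01010001; 0b11000010 ⊕ 0b01010001 = 0b10010011.

P[1] = 0b01100110, P[2] = 0b01000101, P[3] = 0b10001010, P[4] = 0b10110011, P[5] = 0b10010011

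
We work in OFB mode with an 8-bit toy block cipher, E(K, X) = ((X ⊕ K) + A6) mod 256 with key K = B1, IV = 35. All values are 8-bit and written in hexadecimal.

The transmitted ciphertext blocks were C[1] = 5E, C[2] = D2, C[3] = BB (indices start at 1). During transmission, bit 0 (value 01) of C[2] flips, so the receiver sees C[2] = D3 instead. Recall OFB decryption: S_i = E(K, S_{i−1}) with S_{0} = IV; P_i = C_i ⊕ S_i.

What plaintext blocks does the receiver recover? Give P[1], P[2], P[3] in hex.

P[1] = 74, P[2] = 92, P[3] = 2D

Only C[2] changed, to D3. In OFB, a change in C_i flips the same bit in P_i only; the keystream is unaffected. Decrypting the received ciphertext:
P[1]: S = E(K, 35) = 2A; 5E ⊕ 2A = 74.
P[2]: S = E(K, 2A) = 41; D3 ⊕ 41 = 92.
P[3]: S = E(K, 41) = 96; BB ⊕ 96 = 2D.
Blocks that differ from the original plaintext: P[2].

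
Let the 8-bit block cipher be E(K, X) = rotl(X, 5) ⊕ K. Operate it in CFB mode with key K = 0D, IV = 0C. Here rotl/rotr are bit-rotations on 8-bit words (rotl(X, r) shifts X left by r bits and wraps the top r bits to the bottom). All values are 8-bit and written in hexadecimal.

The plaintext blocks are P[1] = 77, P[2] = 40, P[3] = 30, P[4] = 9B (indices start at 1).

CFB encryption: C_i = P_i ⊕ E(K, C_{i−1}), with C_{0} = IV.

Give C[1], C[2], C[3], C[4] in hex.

C[1]: E(K, 0C) = 8C; 77 ⊕ 8C = FB.
C[2]: E(K, FB) = 72; 40 ⊕ 72 = 32.
C[3]: E(K, 32) = 4B; 30 ⊕ 4B = 7B.
C[4]: E(K, 7B) = 62; 9B ⊕ 62 = F9.

C[1] = FB, C[2] = 32, C[3] = 7B, C[4] = F9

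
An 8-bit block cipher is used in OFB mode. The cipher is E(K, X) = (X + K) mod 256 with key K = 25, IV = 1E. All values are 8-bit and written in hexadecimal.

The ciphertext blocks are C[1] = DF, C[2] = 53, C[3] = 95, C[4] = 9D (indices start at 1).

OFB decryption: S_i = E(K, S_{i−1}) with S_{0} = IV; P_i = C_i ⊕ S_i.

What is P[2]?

P[2] = 3B

P[1]: S = E(K, 1E) = 43; DF ⊕ 43 = 9C.
P[2]: S = E(K, 43) = 68; 53 ⊕ 68 = 3B.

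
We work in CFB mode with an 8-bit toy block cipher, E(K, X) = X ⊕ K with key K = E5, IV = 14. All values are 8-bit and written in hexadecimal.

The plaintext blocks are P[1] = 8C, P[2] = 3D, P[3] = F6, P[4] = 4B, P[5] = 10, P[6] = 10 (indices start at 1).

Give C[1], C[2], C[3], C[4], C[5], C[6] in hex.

CFB encryption: C_i = P_i ⊕ E(K, C_{i−1}), with C_{0} = IV.
C[1]: E(K, 14) = F1; 8C ⊕ F1 = 7D.
C[2]: E(K, 7D) = 98; 3D ⊕ 98 = A5.
C[3]: E(K, A5) = 40; F6 ⊕ 40 = B6.
C[4]: E(K, B6) = 53; 4B ⊕ 53 = 18.
C[5]: E(K, 18) = FD; 10 ⊕ FD = ED.
C[6]: E(K, ED) = 08; 10 ⊕ 08 = 18.

C[1] = 7D, C[2] = A5, C[3] = B6, C[4] = 18, C[5] = ED, C[6] = 18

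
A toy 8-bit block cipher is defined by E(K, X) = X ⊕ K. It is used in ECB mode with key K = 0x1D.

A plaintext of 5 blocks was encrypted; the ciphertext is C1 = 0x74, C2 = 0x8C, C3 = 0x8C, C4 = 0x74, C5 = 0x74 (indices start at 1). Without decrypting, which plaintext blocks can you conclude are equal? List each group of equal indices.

P1 = P4 = P5; P2 = P3

ECB encrypts each block independently with the same key, so equal ciphertext blocks imply equal plaintext blocks.
C1 = C4 = C5 = 0x74, so P1 = P4 = P5.
C2 = C3 = 0x8C, so P2 = P3.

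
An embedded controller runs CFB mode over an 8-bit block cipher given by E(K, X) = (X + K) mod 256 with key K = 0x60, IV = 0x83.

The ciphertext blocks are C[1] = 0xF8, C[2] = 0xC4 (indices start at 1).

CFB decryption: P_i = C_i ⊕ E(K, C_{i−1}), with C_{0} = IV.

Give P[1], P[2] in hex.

P[1] = 0x1B, P[2] = 0x9C

P[1]: E(K, 0x83) = 0xE3; 0xF8 ⊕ 0xE3 = 0x1B.
P[2]: E(K, 0xF8) = 0x58; 0xC4 ⊕ 0x58 = 0x9C.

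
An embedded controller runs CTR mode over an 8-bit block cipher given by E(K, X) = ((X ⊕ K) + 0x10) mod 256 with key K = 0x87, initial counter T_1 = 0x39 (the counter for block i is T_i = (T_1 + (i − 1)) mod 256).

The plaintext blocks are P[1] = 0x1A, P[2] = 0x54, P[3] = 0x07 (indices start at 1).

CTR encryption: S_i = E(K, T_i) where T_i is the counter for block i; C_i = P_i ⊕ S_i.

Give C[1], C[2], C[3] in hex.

C[1] = 0xD4, C[2] = 0x99, C[3] = 0xCB

C[1]: T = 0x39, S = E(K, T) = 0xCE; 0x1A ⊕ 0xCE = 0xD4.
C[2]: T = 0x3A, S = E(K, T) = 0xCD; 0x54 ⊕ 0xCD = 0x99.
C[3]: T = 0x3B, S = E(K, T) = 0xCC; 0x07 ⊕ 0xCC = 0xCB.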